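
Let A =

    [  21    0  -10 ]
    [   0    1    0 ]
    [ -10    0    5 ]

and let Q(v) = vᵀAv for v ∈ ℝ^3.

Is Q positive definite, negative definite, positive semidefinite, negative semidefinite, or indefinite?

positive definite

Symmetric row and column elimination reduces A to a congruent diagonal form with pivots 21, 1, 5/21.
Counting signs: 3 positive.
Hence Q is positive definite.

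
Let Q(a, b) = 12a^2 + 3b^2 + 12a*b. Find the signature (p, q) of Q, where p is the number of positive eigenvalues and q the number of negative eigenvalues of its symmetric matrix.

(1, 0)

The symmetric matrix is A = [[12, 6], [6, 3]].
Symmetric row and column elimination reduces A to a congruent diagonal form with pivots 12, 0.
Counting signs: 1 positive, 1 zero.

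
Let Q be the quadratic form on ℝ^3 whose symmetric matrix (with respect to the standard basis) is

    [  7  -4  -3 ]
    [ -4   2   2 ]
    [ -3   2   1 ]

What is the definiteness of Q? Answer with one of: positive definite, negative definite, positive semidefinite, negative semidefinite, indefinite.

Applying the same elementary operations to the rows and columns of A produces a congruent diagonal matrix with entries 7, -2/7, 0.
So there are 1 positive, 1 negative, 1 zero pivots.
Hence Q is indefinite.

indefinite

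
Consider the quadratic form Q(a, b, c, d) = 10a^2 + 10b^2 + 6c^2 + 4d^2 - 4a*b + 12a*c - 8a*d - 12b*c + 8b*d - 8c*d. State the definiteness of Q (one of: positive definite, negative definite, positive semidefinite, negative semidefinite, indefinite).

positive semidefinite

The symmetric matrix is A = [[10, -2, 6, -4], [-2, 10, -6, 4], [6, -6, 6, -4], [-4, 4, -4, 4]].
Row-reducing A symmetrically gives the diagonal entries 10, 48/5, 0, 4/3.
That gives 3 positive, 1 zero pivots.
Hence Q is positive semidefinite.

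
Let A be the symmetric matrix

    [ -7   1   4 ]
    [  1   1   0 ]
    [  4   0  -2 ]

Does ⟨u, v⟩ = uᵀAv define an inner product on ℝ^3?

no

Congruent diagonalization of A (simultaneous row and column reduction) yields pivots -7, 8/7, 0.
So there are 1 positive, 1 negative, 1 zero pivots.
Hence Q is indefinite.
⟨·,·⟩ is an inner product exactly when A is positive definite.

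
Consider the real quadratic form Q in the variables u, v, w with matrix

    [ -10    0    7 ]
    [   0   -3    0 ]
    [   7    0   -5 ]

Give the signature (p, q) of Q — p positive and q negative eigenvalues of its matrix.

(0, 3)

Symmetric row and column elimination reduces A to a congruent diagonal form with pivots -10, -3, -1/10.
That gives 3 negative pivots.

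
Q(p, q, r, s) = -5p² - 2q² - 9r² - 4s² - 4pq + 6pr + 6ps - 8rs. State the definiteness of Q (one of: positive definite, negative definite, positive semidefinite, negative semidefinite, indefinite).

negative definite

Write A = [[-5, -2, 3, 3], [-2, -2, 0, 0], [3, 0, -9, -4], [3, 0, -4, -4]].
An LDLᵀ factorisation of A has diagonal entries -5, -6/5, -6, -5/6.
Counting signs: 4 negative.
Hence Q is negative definite.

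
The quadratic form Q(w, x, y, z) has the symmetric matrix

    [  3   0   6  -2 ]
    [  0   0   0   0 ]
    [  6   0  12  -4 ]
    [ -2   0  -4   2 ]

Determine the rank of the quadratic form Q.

Applying the same elementary operations to the rows and columns of A produces a congruent diagonal matrix with entries 3, 0, 0, 2/3.
That gives 2 positive, 2 zero pivots.
The rank is the number of nonzero pivots: 2.

2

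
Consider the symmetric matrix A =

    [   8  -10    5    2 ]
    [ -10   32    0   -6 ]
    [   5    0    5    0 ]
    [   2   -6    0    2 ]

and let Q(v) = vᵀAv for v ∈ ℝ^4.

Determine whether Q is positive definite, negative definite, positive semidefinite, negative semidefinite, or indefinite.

indefinite

Applying the same elementary operations to the rows and columns of A produces a congruent diagonal matrix with entries 8, 39/2, -5/39, 1.
That gives 3 positive, 1 negative pivots.
Hence Q is indefinite.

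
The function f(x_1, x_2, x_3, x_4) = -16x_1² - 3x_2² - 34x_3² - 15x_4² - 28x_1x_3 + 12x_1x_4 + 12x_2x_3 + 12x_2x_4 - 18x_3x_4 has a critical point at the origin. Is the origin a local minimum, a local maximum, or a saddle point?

The Hessian at the origin is H = [[-32, 0, -28, 12], [0, -6, 12, 12], [-28, 12, -68, -18], [12, 12, -18, -30]].
Row-reducing H symmetrically gives the diagonal entries -32, -6, -39/2, -6/13.
So there are 4 negative pivots.
H is negative definite, so the origin is a strict local maximum.

local maximum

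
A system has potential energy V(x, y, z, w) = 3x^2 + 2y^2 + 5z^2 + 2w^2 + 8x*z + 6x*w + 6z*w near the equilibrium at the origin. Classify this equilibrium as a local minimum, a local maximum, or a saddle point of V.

The Hessian at the origin is H = [[6, 0, 8, 6], [0, 4, 0, 0], [8, 0, 10, 6], [6, 0, 6, 4]].
Symmetric row and column elimination reduces H to a congruent diagonal form with pivots 6, 4, -2/3, 4.
That gives 3 positive, 1 negative pivots.
H is indefinite, so the origin is a saddle point.

saddle point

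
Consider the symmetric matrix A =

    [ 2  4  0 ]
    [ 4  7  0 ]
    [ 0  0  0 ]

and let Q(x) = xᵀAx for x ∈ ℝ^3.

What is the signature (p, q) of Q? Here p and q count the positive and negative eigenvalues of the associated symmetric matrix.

(1, 1)

Applying the same elementary operations to the rows and columns of A produces a congruent diagonal matrix with entries 2, -1, 0.
That gives 1 positive, 1 negative, 1 zero pivots.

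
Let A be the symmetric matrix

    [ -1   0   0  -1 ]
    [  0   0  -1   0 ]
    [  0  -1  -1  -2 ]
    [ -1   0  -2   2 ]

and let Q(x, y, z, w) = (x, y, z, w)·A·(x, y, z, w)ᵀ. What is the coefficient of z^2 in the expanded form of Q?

The coefficient of z^2 is the diagonal entry A[3,3] = -1.

-1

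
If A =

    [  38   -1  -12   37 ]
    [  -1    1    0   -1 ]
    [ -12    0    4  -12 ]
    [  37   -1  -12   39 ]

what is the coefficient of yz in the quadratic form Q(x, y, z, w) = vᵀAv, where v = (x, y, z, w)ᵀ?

0

The coefficient of yz is A[2,3] + A[3,2] = 2·0 = 0.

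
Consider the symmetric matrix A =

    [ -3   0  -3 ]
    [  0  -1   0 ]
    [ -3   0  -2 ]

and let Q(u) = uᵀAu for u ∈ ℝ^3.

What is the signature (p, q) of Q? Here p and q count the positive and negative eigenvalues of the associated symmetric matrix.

Congruent diagonalization of A (simultaneous row and column reduction) yields pivots -3, -1, 1.
So there are 1 positive, 2 negative pivots.

(1, 2)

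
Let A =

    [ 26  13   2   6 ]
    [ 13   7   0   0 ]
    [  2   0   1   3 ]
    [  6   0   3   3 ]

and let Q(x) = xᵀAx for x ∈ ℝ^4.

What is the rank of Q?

4

An LDLᵀ factorisation of A has diagonal entries 26, 1/2, -15/13, -6.
So there are 2 positive, 2 negative pivots.
The rank is the number of nonzero pivots: 4.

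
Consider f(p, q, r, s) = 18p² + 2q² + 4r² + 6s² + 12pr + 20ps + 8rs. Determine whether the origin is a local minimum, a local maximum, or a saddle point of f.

The Hessian at the origin is H = [[36, 0, 12, 20], [0, 4, 0, 0], [12, 0, 8, 8], [20, 0, 8, 12]].
Congruent diagonalization of H (simultaneous row and column reduction) yields pivots 36, 4, 4, 4/9.
That gives 4 positive pivots.
H is positive definite, so the origin is a strict local minimum.

local minimum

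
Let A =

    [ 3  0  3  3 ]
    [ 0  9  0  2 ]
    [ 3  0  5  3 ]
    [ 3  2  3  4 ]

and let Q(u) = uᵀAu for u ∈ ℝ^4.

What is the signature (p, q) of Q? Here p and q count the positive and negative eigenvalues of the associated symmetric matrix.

(4, 0)

An LDLᵀ factorisation of A has diagonal entries 3, 9, 2, 5/9.
That gives 4 positive pivots.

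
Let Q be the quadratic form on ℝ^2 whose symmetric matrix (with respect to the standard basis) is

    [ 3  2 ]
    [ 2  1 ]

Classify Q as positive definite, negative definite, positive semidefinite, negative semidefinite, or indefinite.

indefinite

For the 2×2 matrix [[3, 2], [2, 1]]: det = 3·1 − (2)² = -1, trace = 4.
det < 0 so the eigenvalues have opposite signs; the form is indefinite.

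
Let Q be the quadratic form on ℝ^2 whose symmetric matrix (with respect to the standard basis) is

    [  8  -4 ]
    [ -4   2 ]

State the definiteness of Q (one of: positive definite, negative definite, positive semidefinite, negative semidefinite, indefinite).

positive semidefinite

Applying the same elementary operations to the rows and columns of A produces a congruent diagonal matrix with entries 8, 0.
Counting signs: 1 positive, 1 zero.
Hence Q is positive semidefinite.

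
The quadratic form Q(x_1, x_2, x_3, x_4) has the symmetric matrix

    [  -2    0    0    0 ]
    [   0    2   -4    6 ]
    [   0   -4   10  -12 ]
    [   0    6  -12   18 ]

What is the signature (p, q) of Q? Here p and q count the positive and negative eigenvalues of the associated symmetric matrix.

(2, 1)

Congruent diagonalization of A (simultaneous row and column reduction) yields pivots -2, 2, 2, 0.
Counting signs: 2 positive, 1 negative, 1 zero.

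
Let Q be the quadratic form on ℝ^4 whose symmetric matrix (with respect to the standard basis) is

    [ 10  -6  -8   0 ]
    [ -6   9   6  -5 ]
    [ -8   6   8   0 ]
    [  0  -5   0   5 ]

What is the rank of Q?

4

An LDLᵀ factorisation of A has diagonal entries 10, 27/5, 4/3, -5/9.
So there are 3 positive, 1 negative pivots.
The rank is the number of nonzero pivots: 4.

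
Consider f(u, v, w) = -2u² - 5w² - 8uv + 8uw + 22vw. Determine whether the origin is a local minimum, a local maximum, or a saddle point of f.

The Hessian at the origin is H = [[-4, -8, 8], [-8, 0, 22], [8, 22, -10]].
Symmetric row and column elimination reduces H to a congruent diagonal form with pivots -4, 16, 15/4.
So there are 2 positive, 1 negative pivots.
H is indefinite, so the origin is a saddle point.

saddle point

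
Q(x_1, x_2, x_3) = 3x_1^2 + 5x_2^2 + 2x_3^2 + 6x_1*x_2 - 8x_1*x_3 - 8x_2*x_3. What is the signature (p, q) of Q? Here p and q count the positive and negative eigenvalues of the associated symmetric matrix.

The symmetric matrix is A = [[3, 3, -4], [3, 5, -4], [-4, -4, 2]].
An LDLᵀ factorisation of A has diagonal entries 3, 2, -10/3.
So there are 2 positive, 1 negative pivots.

(2, 1)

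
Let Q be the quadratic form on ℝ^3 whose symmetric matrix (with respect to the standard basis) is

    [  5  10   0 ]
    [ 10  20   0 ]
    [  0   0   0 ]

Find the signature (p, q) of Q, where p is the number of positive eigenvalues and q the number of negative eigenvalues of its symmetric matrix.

(1, 0)

Congruent diagonalization of A (simultaneous row and column reduction) yields pivots 5, 0, 0.
Counting signs: 1 positive, 2 zero.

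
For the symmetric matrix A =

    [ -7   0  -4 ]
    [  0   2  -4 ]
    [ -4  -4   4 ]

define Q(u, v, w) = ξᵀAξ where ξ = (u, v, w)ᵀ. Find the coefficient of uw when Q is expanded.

-8

The coefficient of uw is A[1,3] + A[3,1] = 2·(-4) = -8.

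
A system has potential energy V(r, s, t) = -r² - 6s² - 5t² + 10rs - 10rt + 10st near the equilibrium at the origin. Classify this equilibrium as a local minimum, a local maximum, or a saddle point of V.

saddle point

The Hessian at the origin is H = [[-2, 10, -10], [10, -12, 10], [-10, 10, -10]].
Congruent diagonalization of H (simultaneous row and column reduction) yields pivots -2, 38, -40/19.
Counting signs: 1 positive, 2 negative.
H is indefinite, so the origin is a saddle point.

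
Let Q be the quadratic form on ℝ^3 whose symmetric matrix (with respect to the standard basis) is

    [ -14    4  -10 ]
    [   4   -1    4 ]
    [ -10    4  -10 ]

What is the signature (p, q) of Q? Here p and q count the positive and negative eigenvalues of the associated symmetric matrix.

(1, 2)

Applying the same elementary operations to the rows and columns of A produces a congruent diagonal matrix with entries -14, 1/7, -12.
Counting signs: 1 positive, 2 negative.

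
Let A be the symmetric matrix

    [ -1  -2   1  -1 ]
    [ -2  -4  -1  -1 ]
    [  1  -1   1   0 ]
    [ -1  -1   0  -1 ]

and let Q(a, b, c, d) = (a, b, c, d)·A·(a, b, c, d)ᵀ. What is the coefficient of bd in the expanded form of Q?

-2

The coefficient of bd is A[2,4] + A[4,2] = 2·(-1) = -2.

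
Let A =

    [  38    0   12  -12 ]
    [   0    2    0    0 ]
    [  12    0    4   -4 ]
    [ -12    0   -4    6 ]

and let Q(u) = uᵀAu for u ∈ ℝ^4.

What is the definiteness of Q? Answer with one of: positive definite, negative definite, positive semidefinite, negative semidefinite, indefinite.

positive definite

Row-reducing A symmetrically gives the diagonal entries 38, 2, 4/19, 2.
That gives 4 positive pivots.
Hence Q is positive definite.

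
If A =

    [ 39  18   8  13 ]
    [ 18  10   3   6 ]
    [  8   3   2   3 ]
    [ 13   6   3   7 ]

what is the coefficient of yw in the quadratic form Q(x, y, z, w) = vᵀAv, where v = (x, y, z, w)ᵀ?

The coefficient of yw is A[2,4] + A[4,2] = 2·6 = 12.

12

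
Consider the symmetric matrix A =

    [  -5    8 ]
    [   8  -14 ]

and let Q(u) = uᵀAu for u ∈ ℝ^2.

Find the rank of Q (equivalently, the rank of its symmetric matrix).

Applying the same elementary operations to the rows and columns of A produces a congruent diagonal matrix with entries -5, -6/5.
That gives 2 negative pivots.
The rank is the number of nonzero pivots: 2.

2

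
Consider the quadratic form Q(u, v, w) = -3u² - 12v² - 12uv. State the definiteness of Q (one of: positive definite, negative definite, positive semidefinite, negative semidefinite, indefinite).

The symmetric matrix is A = [[-3, -6, 0], [-6, -12, 0], [0, 0, 0]].
Congruent diagonalization of A (simultaneous row and column reduction) yields pivots -3, 0, 0.
That gives 1 negative, 2 zero pivots.
Hence Q is negative semidefinite.

negative semidefinite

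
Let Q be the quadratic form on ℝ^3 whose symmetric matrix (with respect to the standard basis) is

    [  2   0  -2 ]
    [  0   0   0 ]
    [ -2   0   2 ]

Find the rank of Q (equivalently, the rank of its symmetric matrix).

Symmetric row and column elimination reduces A to a congruent diagonal form with pivots 2, 0, 0.
That gives 1 positive, 2 zero pivots.
The rank is the number of nonzero pivots: 1.

1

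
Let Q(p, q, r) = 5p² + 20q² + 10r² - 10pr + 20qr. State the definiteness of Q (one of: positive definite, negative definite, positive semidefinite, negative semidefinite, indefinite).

positive semidefinite

The associated matrix is A = [[5, 0, -5], [0, 20, 10], [-5, 10, 10]].
Row-reducing A symmetrically gives the diagonal entries 5, 20, 0.
Counting signs: 2 positive, 1 zero.
Hence Q is positive semidefinite.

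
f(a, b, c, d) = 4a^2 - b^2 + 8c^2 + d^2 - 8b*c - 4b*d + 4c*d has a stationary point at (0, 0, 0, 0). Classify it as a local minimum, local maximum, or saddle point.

The Hessian at the origin is H = [[8, 0, 0, 0], [0, -2, -8, -4], [0, -8, 16, 4], [0, -4, 4, 2]].
Symmetric row and column elimination reduces H to a congruent diagonal form with pivots 8, -2, 48, 5/3.
Counting signs: 3 positive, 1 negative.
H is indefinite, so the origin is a saddle point.

saddle point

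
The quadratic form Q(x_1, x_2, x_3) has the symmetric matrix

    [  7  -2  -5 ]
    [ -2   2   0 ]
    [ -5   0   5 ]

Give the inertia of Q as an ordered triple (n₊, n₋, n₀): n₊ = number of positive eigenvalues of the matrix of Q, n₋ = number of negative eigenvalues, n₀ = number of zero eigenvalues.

Symmetric row and column elimination reduces A to a congruent diagonal form with pivots 7, 10/7, 0.
That gives 2 positive, 1 zero pivots.

(2, 0, 1)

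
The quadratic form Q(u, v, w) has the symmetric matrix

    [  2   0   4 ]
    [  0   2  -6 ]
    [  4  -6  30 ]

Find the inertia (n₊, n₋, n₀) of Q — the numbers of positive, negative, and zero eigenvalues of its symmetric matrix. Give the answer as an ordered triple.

(3, 0, 0)

Applying the same elementary operations to the rows and columns of A produces a congruent diagonal matrix with entries 2, 2, 4.
That gives 3 positive pivots.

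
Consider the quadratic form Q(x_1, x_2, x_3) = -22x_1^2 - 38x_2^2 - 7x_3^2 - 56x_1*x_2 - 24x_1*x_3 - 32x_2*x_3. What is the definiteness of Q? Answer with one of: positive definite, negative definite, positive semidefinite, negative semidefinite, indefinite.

The symmetric matrix is A = [[-22, -28, -12], [-28, -38, -16], [-12, -16, -7]].
Applying the same elementary operations to the rows and columns of A produces a congruent diagonal matrix with entries -22, -26/11, -3/13.
That gives 3 negative pivots.
Hence Q is negative definite.

negative definite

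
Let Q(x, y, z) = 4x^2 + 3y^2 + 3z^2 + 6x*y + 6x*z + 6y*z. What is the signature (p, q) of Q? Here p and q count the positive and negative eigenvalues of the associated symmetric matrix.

(2, 0)

Write A = [[4, 3, 3], [3, 3, 3], [3, 3, 3]].
Row-reducing A symmetrically gives the diagonal entries 4, 3/4, 0.
So there are 2 positive, 1 zero pivots.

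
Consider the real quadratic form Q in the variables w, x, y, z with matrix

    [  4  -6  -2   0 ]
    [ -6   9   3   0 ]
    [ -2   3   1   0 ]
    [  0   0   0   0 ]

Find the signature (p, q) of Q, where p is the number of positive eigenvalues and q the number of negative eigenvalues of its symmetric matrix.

Congruent diagonalization of A (simultaneous row and column reduction) yields pivots 4, 0, 0, 0.
That gives 1 positive, 3 zero pivots.

(1, 0)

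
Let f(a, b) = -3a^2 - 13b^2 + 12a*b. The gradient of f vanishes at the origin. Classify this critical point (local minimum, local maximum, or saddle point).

local maximum

The Hessian at the origin is H = [[-6, 12], [12, -26]].
det H = -6·-26 − (12)² = 12 > 0 and H[1,1] = -6 < 0, so H is negative definite.
Therefore the origin is a local maximum.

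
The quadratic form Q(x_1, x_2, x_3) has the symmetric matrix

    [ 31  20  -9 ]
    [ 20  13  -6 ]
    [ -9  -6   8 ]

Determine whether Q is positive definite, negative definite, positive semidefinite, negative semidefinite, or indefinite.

Leading principal minors: Δ_1 = 31, Δ_2 = 3, Δ_3 = 15.
All leading principal minors are positive, so by Sylvester's criterion Q is positive definite.

positive definite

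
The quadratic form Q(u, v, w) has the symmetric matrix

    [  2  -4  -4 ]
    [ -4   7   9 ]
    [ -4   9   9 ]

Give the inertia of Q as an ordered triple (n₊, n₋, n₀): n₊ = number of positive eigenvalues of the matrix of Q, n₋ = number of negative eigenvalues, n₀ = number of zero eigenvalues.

(2, 1, 0)

Applying the same elementary operations to the rows and columns of A produces a congruent diagonal matrix with entries 2, -1, 2.
That gives 2 positive, 1 negative pivots.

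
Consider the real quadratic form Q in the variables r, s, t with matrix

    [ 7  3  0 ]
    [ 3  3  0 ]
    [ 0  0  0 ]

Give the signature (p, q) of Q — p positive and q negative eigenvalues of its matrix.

(2, 0)

Congruent diagonalization of A (simultaneous row and column reduction) yields pivots 7, 12/7, 0.
That gives 2 positive, 1 zero pivots.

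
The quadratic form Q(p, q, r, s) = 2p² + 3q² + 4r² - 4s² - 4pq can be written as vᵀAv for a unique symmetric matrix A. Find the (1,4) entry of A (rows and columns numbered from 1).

0

The coefficient of p·s in Q is 0. For a symmetric A this equals A[1,4] + A[4,1] = 2·A[1,4].
So A[1,4] = 0/2 = 0.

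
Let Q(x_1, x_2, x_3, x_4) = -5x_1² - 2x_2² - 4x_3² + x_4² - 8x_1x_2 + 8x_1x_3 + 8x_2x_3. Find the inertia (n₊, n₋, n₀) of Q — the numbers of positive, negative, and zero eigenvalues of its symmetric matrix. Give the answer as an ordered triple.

Write A = [[-5, -4, 4, 0], [-4, -2, 4, 0], [4, 4, -4, 0], [0, 0, 0, 1]].
Congruent diagonalization of A (simultaneous row and column reduction) yields pivots -5, 6/5, -4/3, 1.
That gives 2 positive, 2 negative pivots.

(2, 2, 0)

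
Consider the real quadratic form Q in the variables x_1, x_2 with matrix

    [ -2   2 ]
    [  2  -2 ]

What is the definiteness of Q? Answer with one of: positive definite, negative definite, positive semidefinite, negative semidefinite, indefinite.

negative semidefinite

For the 2×2 matrix [[-2, 2], [2, -2]]: det = -2·-2 − (2)² = 0, trace = -4.
det = 0 so one eigenvalue is zero; the form is semidefinite with the sign of the trace.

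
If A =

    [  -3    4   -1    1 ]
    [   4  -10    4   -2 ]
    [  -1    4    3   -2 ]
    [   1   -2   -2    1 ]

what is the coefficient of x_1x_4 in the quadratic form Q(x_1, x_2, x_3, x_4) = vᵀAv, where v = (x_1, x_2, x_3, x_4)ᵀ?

The coefficient of x_1x_4 is A[1,4] + A[4,1] = 2·1 = 2.

2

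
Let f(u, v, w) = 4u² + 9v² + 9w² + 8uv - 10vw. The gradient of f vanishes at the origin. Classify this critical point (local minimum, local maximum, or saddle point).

The Hessian at the origin is H = [[8, 8, 0], [8, 18, -10], [0, -10, 18]].
Row-reducing H symmetrically gives the diagonal entries 8, 10, 8.
So there are 3 positive pivots.
H is positive definite, so the origin is a strict local minimum.

local minimum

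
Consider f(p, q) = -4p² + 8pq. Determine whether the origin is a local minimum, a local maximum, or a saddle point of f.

The Hessian at the origin is H = [[-8, 8], [8, 0]].
det H = -8·0 − (8)² = -64 < 0, so H is indefinite.
Therefore the origin is a saddle point.

saddle point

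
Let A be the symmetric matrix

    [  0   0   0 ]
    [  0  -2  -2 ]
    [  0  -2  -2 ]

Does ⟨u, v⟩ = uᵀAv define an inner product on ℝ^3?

Applying the same elementary operations to the rows and columns of A produces a congruent diagonal matrix with entries 0, -2, 0.
Counting signs: 1 negative, 2 zero.
Hence Q is negative semidefinite.
⟨·,·⟩ is an inner product exactly when A is positive definite.

no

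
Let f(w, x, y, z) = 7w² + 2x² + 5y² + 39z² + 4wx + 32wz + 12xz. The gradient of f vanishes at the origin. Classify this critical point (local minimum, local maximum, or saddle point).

local minimum

The Hessian at the origin is H = [[14, 4, 0, 32], [4, 4, 0, 12], [0, 0, 10, 0], [32, 12, 0, 78]].
An LDLᵀ factorisation of H has diagonal entries 14, 20/7, 10, 2.
That gives 4 positive pivots.
H is positive definite, so the origin is a strict local minimum.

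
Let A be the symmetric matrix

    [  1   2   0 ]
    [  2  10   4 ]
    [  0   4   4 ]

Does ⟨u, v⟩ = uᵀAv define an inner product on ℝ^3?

Row-reducing A symmetrically gives the diagonal entries 1, 6, 4/3.
Counting signs: 3 positive.
Hence Q is positive definite.
⟨·,·⟩ is an inner product exactly when A is positive definite.

yes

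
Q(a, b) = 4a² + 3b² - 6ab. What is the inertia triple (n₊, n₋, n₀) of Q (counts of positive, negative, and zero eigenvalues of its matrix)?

(2, 0, 0)

Write A = [[4, -3], [-3, 3]].
Symmetric row and column elimination reduces A to a congruent diagonal form with pivots 4, 3/4.
That gives 2 positive pivots.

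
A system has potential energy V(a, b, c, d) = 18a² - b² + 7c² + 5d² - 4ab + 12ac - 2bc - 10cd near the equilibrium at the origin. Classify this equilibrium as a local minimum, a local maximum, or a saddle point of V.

saddle point

The Hessian at the origin is H = [[36, -4, 12, 0], [-4, -2, -2, 0], [12, -2, 14, -10], [0, 0, -10, 10]].
An LDLᵀ factorisation of H has diagonal entries 36, -22/9, 112/11, 5/28.
Counting signs: 3 positive, 1 negative.
H is indefinite, so the origin is a saddle point.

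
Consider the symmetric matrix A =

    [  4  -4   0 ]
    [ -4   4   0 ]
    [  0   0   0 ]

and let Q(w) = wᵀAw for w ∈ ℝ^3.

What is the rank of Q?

Row-reducing A symmetrically gives the diagonal entries 4, 0, 0.
So there are 1 positive, 2 zero pivots.
The rank is the number of nonzero pivots: 1.

1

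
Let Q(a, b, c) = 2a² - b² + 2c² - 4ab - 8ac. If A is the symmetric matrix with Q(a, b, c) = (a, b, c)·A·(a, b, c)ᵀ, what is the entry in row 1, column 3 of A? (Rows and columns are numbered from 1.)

-4

The coefficient of a·c in Q is -8. For a symmetric A this equals A[1,3] + A[3,1] = 2·A[1,3].
So A[1,3] = -8/2 = -4.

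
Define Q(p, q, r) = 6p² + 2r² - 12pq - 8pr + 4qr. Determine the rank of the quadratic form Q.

2

Write A = [[6, -6, -4], [-6, 0, 2], [-4, 2, 2]].
Congruent diagonalization of A (simultaneous row and column reduction) yields pivots 6, -6, 0.
That gives 1 positive, 1 negative, 1 zero pivots.
The rank is the number of nonzero pivots: 2.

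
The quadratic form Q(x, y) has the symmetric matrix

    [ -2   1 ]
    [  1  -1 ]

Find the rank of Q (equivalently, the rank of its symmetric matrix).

2

An LDLᵀ factorisation of A has diagonal entries -2, -1/2.
So there are 2 negative pivots.
The rank is the number of nonzero pivots: 2.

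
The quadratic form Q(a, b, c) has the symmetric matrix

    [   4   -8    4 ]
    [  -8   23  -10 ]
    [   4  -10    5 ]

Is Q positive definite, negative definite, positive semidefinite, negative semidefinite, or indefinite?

positive definite

Leading principal minors: Δ_1 = 4, Δ_2 = 28, Δ_3 = 12.
All leading principal minors are positive, so by Sylvester's criterion Q is positive definite.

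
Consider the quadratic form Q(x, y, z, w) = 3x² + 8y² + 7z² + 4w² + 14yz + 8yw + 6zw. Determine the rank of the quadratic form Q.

The associated matrix is A = [[3, 0, 0, 0], [0, 8, 7, 4], [0, 7, 7, 3], [0, 4, 3, 4]].
Congruent diagonalization of A (simultaneous row and column reduction) yields pivots 3, 8, 7/8, 12/7.
That gives 4 positive pivots.
The rank is the number of nonzero pivots: 4.

4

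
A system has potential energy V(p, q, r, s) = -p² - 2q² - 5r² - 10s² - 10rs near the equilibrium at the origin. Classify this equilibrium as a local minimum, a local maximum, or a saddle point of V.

local maximum

The Hessian at the origin is H = [[-2, 0, 0, 0], [0, -4, 0, 0], [0, 0, -10, -10], [0, 0, -10, -20]].
Row-reducing H symmetrically gives the diagonal entries -2, -4, -10, -10.
That gives 4 negative pivots.
H is negative definite, so the origin is a strict local maximum.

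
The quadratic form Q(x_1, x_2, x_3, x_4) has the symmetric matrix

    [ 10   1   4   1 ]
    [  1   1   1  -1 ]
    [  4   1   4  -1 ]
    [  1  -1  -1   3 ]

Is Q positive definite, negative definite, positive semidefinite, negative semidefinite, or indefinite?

positive definite

Symmetric row and column elimination reduces A to a congruent diagonal form with pivots 10, 9/10, 2, 4/3.
That gives 4 positive pivots.
Hence Q is positive definite.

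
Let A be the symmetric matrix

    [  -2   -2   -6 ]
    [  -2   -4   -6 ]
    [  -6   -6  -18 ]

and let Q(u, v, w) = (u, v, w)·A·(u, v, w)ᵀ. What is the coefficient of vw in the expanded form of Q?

-12

The coefficient of vw is A[2,3] + A[3,2] = 2·(-6) = -12.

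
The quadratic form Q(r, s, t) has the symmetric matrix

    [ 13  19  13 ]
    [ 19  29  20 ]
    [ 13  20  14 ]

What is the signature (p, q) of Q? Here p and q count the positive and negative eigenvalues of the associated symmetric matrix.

Congruent diagonalization of A (simultaneous row and column reduction) yields pivots 13, 16/13, 3/16.
So there are 3 positive pivots.

(3, 0)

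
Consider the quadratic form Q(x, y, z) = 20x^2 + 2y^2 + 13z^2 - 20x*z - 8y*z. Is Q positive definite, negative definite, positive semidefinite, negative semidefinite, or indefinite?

Write A = [[20, 0, -10], [0, 2, -4], [-10, -4, 13]].
Row-reducing A symmetrically gives the diagonal entries 20, 2, 0.
That gives 2 positive, 1 zero pivots.
Hence Q is positive semidefinite.

positive semidefinite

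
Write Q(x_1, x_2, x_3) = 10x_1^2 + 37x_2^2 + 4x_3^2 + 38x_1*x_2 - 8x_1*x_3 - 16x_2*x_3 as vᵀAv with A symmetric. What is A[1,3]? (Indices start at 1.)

The coefficient of x_1·x_3 in Q is -8. For a symmetric A this equals A[1,3] + A[3,1] = 2·A[1,3].
So A[1,3] = -8/2 = -4.

-4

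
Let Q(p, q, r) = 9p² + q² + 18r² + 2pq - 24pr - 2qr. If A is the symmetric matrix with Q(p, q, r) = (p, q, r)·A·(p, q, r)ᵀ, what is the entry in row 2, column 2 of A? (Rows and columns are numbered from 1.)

1

The coefficient of q² in Q is 1, and that is exactly A[2,2].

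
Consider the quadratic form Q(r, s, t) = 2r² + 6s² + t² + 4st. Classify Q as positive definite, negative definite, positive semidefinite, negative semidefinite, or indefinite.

positive definite

The symmetric matrix is A = [[2, 0, 0], [0, 6, 2], [0, 2, 1]].
Congruent diagonalization of A (simultaneous row and column reduction) yields pivots 2, 6, 1/3.
Counting signs: 3 positive.
Hence Q is positive definite.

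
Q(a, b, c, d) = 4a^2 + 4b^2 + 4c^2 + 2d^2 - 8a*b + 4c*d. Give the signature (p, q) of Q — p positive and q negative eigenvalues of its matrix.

Write A = [[4, -4, 0, 0], [-4, 4, 0, 0], [0, 0, 4, 2], [0, 0, 2, 2]].
Congruent diagonalization of A (simultaneous row and column reduction) yields pivots 4, 0, 4, 1.
That gives 3 positive, 1 zero pivots.

(3, 0)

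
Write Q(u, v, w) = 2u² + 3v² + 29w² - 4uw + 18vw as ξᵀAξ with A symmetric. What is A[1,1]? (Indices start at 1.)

2

The coefficient of u² in Q is 2, and that is exactly A[1,1].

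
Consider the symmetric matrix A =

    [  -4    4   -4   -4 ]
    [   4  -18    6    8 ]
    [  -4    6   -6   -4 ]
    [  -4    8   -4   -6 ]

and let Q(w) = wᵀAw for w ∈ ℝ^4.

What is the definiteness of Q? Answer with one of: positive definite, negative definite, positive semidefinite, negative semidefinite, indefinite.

negative definite

Symmetric row and column elimination reduces A to a congruent diagonal form with pivots -4, -14, -12/7, -2/3.
So there are 4 negative pivots.
Hence Q is negative definite.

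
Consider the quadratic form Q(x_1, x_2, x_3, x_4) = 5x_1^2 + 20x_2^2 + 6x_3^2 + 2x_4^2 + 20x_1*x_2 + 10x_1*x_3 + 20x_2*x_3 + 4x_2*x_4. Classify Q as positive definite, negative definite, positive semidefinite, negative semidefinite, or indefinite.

The symmetric matrix is A = [[5, 10, 5, 0], [10, 20, 10, 2], [5, 10, 6, 0], [0, 2, 0, 2]].
A is congruent to a diagonal matrix with 3 positive, 1 negative and 0 zero entries, so Q is indefinite.

indefinite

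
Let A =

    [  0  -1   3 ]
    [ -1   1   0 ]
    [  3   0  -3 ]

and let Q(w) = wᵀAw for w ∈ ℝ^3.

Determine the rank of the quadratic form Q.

3

Row reduction of A gives 3 nonzero rows, so rank A = 3.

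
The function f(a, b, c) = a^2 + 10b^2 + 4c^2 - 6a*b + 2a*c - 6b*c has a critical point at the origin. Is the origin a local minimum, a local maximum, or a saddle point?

local minimum

The Hessian at the origin is H = [[2, -6, 2], [-6, 20, -6], [2, -6, 8]].
An LDLᵀ factorisation of H has diagonal entries 2, 2, 6.
That gives 3 positive pivots.
H is positive definite, so the origin is a strict local minimum.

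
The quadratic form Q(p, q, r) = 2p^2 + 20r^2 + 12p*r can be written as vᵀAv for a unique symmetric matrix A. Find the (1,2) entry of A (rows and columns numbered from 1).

The coefficient of p·q in Q is 0. For a symmetric A this equals A[1,2] + A[2,1] = 2·A[1,2].
So A[1,2] = 0/2 = 0.

0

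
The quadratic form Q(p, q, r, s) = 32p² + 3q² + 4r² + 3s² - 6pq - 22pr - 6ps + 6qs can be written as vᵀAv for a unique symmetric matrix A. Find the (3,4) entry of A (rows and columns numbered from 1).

The coefficient of r·s in Q is 0. For a symmetric A this equals A[3,4] + A[4,3] = 2·A[3,4].
So A[3,4] = 0/2 = 0.

0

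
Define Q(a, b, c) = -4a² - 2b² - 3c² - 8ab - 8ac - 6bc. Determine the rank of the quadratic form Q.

Write A = [[-4, -4, -4], [-4, -2, -3], [-4, -3, -3]].
Congruent diagonalization of A (simultaneous row and column reduction) yields pivots -4, 2, 1/2.
That gives 2 positive, 1 negative pivots.
The rank is the number of nonzero pivots: 3.

3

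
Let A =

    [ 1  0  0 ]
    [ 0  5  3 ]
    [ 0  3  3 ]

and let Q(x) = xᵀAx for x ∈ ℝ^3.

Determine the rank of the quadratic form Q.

3

Congruent diagonalization of A (simultaneous row and column reduction) yields pivots 1, 5, 6/5.
Counting signs: 3 positive.
The rank is the number of nonzero pivots: 3.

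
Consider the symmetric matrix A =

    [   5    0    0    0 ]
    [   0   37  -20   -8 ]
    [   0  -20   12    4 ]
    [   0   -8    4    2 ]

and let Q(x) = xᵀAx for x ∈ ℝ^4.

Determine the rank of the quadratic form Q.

4

Symmetric row and column elimination reduces A to a congruent diagonal form with pivots 5, 37, 44/37, 2/11.
So there are 4 positive pivots.
The rank is the number of nonzero pivots: 4.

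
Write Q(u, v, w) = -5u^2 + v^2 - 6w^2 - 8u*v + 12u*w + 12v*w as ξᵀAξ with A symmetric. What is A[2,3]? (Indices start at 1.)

The coefficient of v·w in Q is 12. For a symmetric A this equals A[2,3] + A[3,2] = 2·A[2,3].
So A[2,3] = 12/2 = 6.

6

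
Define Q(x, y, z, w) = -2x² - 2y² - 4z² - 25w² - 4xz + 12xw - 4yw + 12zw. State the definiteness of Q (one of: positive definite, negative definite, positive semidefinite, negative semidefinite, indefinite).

negative definite

The symmetric matrix of Q is A = [[-2, 0, -2, 6], [0, -2, 0, -2], [-2, 0, -4, 6], [6, -2, 6, -25]].
Leading principal minors: Δ_1 = -2, Δ_2 = 4, Δ_3 = -8, Δ_4 = 40.
The signs alternate starting with Δ_1 < 0, so by Sylvester's criterion Q is negative definite.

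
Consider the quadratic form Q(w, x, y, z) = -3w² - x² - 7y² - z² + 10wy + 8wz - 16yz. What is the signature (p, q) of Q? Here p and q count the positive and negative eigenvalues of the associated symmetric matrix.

(2, 2)

The symmetric matrix is A = [[-3, 0, 5, 4], [0, -1, 0, 0], [5, 0, -7, -8], [4, 0, -8, -1]].
Symmetric row and column elimination reduces A to a congruent diagonal form with pivots -3, -1, 4/3, 3.
That gives 2 positive, 2 negative pivots.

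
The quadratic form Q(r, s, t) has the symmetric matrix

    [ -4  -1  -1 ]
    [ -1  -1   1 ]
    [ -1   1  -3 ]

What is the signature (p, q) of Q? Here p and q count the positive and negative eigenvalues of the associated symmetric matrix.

Symmetric row and column elimination reduces A to a congruent diagonal form with pivots -4, -3/4, -2/3.
Counting signs: 3 negative.

(0, 3)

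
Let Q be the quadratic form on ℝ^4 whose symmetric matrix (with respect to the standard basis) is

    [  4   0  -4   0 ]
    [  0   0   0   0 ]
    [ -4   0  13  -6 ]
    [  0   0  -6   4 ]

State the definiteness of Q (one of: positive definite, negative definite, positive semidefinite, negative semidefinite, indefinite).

positive semidefinite

Applying the same elementary operations to the rows and columns of A produces a congruent diagonal matrix with entries 4, 0, 9, 0.
So there are 2 positive, 2 zero pivots.
Hence Q is positive semidefinite.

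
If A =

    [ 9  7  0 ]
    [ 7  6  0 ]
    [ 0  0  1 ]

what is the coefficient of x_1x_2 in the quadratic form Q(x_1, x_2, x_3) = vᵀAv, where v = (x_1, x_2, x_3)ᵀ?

The coefficient of x_1x_2 is A[1,2] + A[2,1] = 2·7 = 14.

14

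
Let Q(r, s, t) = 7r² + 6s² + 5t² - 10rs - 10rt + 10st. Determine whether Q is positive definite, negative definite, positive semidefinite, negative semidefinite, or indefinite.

positive definite

The symmetric matrix of Q is A = [[7, -5, -5], [-5, 6, 5], [-5, 5, 5]].
Leading principal minors: Δ_1 = 7, Δ_2 = 17, Δ_3 = 10.
All leading principal minors are positive, so by Sylvester's criterion Q is positive definite.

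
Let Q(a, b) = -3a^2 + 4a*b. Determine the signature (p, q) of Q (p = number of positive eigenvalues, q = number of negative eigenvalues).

Write A = [[-3, 2], [2, 0]].
Congruent diagonalization of A (simultaneous row and column reduction) yields pivots -3, 4/3.
So there are 1 positive, 1 negative pivots.

(1, 1)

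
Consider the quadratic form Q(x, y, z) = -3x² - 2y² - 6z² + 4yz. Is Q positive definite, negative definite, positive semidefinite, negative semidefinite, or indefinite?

The symmetric matrix is A = [[-3, 0, 0], [0, -2, 2], [0, 2, -6]].
Applying the same elementary operations to the rows and columns of A produces a congruent diagonal matrix with entries -3, -2, -4.
So there are 3 negative pivots.
Hence Q is negative definite.

negative definite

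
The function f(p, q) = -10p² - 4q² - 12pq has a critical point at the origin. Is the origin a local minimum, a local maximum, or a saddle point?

The Hessian at the origin is H = [[-20, -12], [-12, -8]].
det H = -20·-8 − (-12)² = 16 > 0 and H[1,1] = -20 < 0, so H is negative definite.
Therefore the origin is a local maximum.

local maximum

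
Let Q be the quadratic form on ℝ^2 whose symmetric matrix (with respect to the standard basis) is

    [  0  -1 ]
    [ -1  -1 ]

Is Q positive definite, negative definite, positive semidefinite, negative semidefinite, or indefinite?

indefinite

For the 2×2 matrix [[0, -1], [-1, -1]]: det = 0·-1 − (-1)² = -1, trace = -1.
det < 0 so the eigenvalues have opposite signs; the form is indefinite.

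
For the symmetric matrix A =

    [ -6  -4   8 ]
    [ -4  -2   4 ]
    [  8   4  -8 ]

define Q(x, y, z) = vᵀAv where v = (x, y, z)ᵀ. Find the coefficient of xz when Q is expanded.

16

The coefficient of xz is A[1,3] + A[3,1] = 2·8 = 16.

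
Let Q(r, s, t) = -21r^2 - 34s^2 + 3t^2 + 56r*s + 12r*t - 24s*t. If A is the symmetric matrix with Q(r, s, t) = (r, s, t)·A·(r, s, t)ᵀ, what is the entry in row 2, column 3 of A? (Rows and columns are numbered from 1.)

-12

The coefficient of s·t in Q is -24. For a symmetric A this equals A[2,3] + A[3,2] = 2·A[2,3].
So A[2,3] = -24/2 = -12.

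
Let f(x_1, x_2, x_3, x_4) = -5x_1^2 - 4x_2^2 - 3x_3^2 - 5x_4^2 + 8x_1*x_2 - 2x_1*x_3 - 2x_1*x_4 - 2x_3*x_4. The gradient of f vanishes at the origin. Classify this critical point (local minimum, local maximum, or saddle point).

local maximum

The Hessian at the origin is H = [[-10, 8, -2, -2], [8, -8, 0, 0], [-2, 0, -6, -2], [-2, 0, -2, -10]].
Row-reducing H symmetrically gives the diagonal entries -10, -8/5, -4, -8.
Counting signs: 4 negative.
H is negative definite, so the origin is a strict local maximum.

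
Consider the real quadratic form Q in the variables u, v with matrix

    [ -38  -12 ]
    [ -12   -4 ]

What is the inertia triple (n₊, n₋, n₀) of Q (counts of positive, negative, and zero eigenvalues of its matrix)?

An LDLᵀ factorisation of A has diagonal entries -38, -4/19.
Counting signs: 2 negative.

(0, 2, 0)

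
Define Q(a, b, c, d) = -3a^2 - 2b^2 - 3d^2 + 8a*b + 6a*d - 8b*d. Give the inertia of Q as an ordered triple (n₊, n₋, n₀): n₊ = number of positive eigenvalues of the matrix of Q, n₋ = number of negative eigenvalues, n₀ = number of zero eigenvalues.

Write A = [[-3, 4, 0, 3], [4, -2, 0, -4], [0, 0, 0, 0], [3, -4, 0, -3]].
Applying the same elementary operations to the rows and columns of A produces a congruent diagonal matrix with entries -3, 10/3, 0, 0.
So there are 1 positive, 1 negative, 2 zero pivots.

(1, 1, 2)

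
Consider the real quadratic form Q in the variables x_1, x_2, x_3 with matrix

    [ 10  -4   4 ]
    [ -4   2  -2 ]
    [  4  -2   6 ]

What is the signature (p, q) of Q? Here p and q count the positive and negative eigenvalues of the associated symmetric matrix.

(3, 0)

Row-reducing A symmetrically gives the diagonal entries 10, 2/5, 4.
Counting signs: 3 positive.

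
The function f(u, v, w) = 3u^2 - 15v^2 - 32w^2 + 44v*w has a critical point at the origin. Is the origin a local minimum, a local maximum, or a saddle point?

The Hessian at the origin is H = [[6, 0, 0], [0, -30, 44], [0, 44, -64]].
Symmetric row and column elimination reduces H to a congruent diagonal form with pivots 6, -30, 8/15.
That gives 2 positive, 1 negative pivots.
H is indefinite, so the origin is a saddle point.

saddle point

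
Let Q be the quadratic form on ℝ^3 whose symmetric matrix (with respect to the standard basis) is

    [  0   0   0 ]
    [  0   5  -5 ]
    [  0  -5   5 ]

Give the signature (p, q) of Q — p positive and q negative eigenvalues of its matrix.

Symmetric row and column elimination reduces A to a congruent diagonal form with pivots 0, 5, 0.
Counting signs: 1 positive, 2 zero.

(1, 0)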